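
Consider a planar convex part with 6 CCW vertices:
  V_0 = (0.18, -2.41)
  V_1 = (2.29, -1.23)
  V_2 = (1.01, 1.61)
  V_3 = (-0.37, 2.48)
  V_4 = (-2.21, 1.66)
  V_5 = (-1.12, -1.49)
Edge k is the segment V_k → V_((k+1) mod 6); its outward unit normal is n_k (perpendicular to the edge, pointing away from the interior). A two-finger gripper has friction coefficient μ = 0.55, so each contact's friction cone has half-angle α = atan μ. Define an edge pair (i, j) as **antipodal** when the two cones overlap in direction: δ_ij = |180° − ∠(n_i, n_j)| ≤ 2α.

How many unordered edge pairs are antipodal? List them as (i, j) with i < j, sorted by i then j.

count = 5; pairs: (0,3), (1,4), (1,5), (2,4), (2,5)

α = atan 0.55 = 28.81°;  2α = 57.62°
n_0 = (+0.4881, -0.8728)
n_1 = (+0.9117, +0.4109)
n_2 = (+0.5333, +0.8459)
n_3 = (-0.4071, +0.9134)
n_4 = (-0.9450, -0.3270)
n_5 = (-0.5777, -0.8163)
  (0,1): δ = 94.95°  ·
  (0,2): δ = 61.44°  ·
  (0,3): δ = 5.20°  ✓
  (0,4): δ = 79.87°  ·
  (0,5): δ = 115.50°  ·
  (1,2): δ = 146.49°  ·
  (1,3): δ = 90.24°  ·
  (1,4): δ = 5.17°  ✓
  (1,5): δ = 30.45°  ✓
  (2,3): δ = 123.75°  ·
  (2,4): δ = 38.68°  ✓
  (2,5): δ = 3.06°  ✓
  (3,4): δ = 94.93°  ·
  (3,5): δ = 59.31°  ·
  (4,5): δ = 144.37°  ·
antipodal pairs: 5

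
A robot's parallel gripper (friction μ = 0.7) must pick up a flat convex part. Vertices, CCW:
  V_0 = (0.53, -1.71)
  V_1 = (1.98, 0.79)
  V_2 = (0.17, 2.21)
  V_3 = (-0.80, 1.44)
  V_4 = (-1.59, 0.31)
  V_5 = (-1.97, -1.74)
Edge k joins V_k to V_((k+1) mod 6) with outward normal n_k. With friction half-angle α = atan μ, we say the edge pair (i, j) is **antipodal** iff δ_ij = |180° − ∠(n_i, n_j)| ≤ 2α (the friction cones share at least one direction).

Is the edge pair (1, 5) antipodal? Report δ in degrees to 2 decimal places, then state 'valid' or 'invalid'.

α = atan 0.7 = 34.99°;  2α = 69.98°
edge 1: e_1 = (-1.81, +1.42);  n_1 = (+0.6172, +0.7868)
edge 5: e_5 = (+2.50, +0.03);  n_5 = (+0.0120, -0.9999)
∠(n_1, n_5) = 141.20°
δ = |180° − 141.20°| = 38.80°
38.80° ≤ 2α = 69.98°  →  valid

δ = 38.80°, valid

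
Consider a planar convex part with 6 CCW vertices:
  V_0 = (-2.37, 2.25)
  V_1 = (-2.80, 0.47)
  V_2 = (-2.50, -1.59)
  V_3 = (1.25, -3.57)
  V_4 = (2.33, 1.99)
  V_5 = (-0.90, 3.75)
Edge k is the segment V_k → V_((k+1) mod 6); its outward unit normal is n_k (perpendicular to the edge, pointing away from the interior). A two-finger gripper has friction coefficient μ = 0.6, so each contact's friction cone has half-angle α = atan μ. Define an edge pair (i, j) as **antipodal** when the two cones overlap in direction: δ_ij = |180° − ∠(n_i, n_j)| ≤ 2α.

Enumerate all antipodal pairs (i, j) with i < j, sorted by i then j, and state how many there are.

count = 5; pairs: (0,3), (1,3), (1,4), (2,4), (3,5)

α = atan 0.6 = 30.96°;  2α = 61.93°
n_0 = (-0.9720, +0.2348)
n_1 = (-0.9896, -0.1441)
n_2 = (-0.4669, -0.8843)
n_3 = (+0.9817, -0.1907)
n_4 = (+0.4785, +0.8781)
n_5 = (-0.7142, +0.6999)
  (0,1): δ = 158.13°  ·
  (0,2): δ = 104.25°  ·
  (0,3): δ = 2.59°  ✓
  (0,4): δ = 75.00°  ·
  (0,5): δ = 149.16°  ·
  (1,2): δ = 126.12°  ·
  (1,3): δ = 19.28°  ✓
  (1,4): δ = 53.13°  ✓
  (1,5): δ = 127.29°  ·
  (2,3): δ = 73.16°  ·
  (2,4): δ = 0.75°  ✓
  (2,5): δ = 73.41°  ·
  (3,4): δ = 107.59°  ·
  (3,5): δ = 33.43°  ✓
  (4,5): δ = 105.84°  ·
antipodal pairs: 5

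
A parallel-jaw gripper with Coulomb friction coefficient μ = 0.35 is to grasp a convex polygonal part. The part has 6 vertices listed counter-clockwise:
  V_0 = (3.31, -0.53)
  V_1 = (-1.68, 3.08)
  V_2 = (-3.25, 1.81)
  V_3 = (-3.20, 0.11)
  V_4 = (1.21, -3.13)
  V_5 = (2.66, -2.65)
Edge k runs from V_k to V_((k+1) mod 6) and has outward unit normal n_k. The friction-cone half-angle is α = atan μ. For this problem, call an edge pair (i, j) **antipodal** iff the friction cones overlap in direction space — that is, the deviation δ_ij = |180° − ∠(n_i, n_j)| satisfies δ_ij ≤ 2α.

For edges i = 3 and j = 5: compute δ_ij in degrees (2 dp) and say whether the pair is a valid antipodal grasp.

δ = 70.74°, invalid

α = atan 0.35 = 19.29°;  2α = 38.58°
edge 3: e_3 = (+4.41, -3.24);  n_3 = (-0.5921, -0.8059)
edge 5: e_5 = (+0.65, +2.12);  n_5 = (+0.9561, -0.2931)
∠(n_3, n_5) = 109.26°
δ = |180° − 109.26°| = 70.74°
70.74° > 2α = 38.58°  →  invalid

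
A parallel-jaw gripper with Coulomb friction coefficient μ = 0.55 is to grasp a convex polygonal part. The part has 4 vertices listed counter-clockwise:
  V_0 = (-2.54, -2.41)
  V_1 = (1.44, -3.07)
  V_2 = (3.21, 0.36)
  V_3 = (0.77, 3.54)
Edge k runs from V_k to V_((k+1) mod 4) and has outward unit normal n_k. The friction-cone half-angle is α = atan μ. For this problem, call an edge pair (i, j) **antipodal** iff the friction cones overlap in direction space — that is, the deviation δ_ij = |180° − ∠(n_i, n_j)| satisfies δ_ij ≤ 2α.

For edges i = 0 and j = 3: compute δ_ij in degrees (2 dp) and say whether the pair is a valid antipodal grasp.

δ = 70.33°, invalid

α = atan 0.55 = 28.81°;  2α = 57.62°
edge 0: e_0 = (+3.98, -0.66);  n_0 = (-0.1636, -0.9865)
edge 3: e_3 = (-3.31, -5.95);  n_3 = (-0.8739, +0.4861)
∠(n_0, n_3) = 109.67°
δ = |180° − 109.67°| = 70.33°
70.33° > 2α = 57.62°  →  invalid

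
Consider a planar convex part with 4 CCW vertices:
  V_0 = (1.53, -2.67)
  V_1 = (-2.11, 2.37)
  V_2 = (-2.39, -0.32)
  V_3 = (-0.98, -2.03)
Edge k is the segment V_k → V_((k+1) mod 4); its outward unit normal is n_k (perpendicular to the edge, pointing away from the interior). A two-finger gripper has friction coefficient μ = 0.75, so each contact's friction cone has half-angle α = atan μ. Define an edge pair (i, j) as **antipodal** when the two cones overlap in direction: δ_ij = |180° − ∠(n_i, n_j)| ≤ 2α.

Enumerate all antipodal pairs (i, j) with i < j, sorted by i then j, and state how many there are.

α = atan 0.75 = 36.87°;  2α = 73.74°
n_0 = (+0.8107, +0.5855)
n_1 = (-0.9946, +0.1035)
n_2 = (-0.7715, -0.6362)
n_3 = (-0.2471, -0.9690)
  (0,1): δ = 41.78°  ✓
  (0,2): δ = 3.67°  ✓
  (0,3): δ = 39.86°  ✓
  (1,2): δ = 134.55°  ·
  (1,3): δ = 98.36°  ·
  (2,3): δ = 143.81°  ·
antipodal pairs: 3

count = 3; pairs: (0,1), (0,2), (0,3)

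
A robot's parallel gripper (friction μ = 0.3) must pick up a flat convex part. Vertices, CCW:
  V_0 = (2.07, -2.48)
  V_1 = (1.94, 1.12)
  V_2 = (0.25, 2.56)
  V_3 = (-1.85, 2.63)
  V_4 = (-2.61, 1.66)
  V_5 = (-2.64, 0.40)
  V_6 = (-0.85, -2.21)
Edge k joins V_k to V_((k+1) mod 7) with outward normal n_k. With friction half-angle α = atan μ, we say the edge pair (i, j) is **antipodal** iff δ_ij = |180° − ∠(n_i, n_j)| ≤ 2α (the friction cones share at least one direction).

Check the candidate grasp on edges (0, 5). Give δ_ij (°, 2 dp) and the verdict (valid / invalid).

α = atan 0.3 = 16.70°;  2α = 33.40°
edge 0: e_0 = (-0.13, +3.60);  n_0 = (+0.9993, +0.0361)
edge 5: e_5 = (+1.79, -2.61);  n_5 = (-0.8247, -0.5656)
∠(n_0, n_5) = 147.62°
δ = |180° − 147.62°| = 32.38°
32.38° ≤ 2α = 33.40°  →  valid

δ = 32.38°, valid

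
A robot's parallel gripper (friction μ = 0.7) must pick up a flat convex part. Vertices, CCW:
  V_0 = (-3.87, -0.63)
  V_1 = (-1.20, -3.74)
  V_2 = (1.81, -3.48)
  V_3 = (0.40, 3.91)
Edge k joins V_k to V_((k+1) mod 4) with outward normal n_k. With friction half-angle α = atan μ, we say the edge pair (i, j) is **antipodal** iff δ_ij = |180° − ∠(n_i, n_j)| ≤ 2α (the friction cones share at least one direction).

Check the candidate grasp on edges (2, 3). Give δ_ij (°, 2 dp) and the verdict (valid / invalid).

δ = 54.05°, valid

α = atan 0.7 = 34.99°;  2α = 69.98°
edge 2: e_2 = (-1.41, +7.39);  n_2 = (+0.9823, +0.1874)
edge 3: e_3 = (-4.27, -4.54);  n_3 = (-0.7284, +0.6851)
∠(n_2, n_3) = 125.95°
δ = |180° − 125.95°| = 54.05°
54.05° ≤ 2α = 69.98°  →  valid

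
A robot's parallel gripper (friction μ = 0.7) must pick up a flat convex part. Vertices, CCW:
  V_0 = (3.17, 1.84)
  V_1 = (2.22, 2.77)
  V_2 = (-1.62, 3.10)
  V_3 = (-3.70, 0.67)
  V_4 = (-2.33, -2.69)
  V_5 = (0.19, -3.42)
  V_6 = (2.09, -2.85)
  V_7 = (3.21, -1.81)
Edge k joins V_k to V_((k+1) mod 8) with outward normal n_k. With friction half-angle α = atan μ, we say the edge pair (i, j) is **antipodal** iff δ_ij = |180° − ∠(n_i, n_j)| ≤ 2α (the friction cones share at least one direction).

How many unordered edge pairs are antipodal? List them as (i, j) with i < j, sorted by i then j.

α = atan 0.7 = 34.99°;  2α = 69.98°
n_0 = (+0.6995, +0.7146)
n_1 = (+0.0856, +0.9963)
n_2 = (-0.7597, +0.6503)
n_3 = (-0.9260, -0.3776)
n_4 = (-0.2782, -0.9605)
n_5 = (+0.2873, -0.9578)
n_6 = (+0.6805, -0.7328)
n_7 = (+0.9999, +0.0110)
  (0,1): δ = 140.52°  ·
  (0,2): δ = 86.17°  ·
  (0,3): δ = 23.43°  ✓
  (0,4): δ = 28.24°  ✓
  (0,5): δ = 61.09°  ✓
  (0,6): δ = 87.27°  ·
  (0,7): δ = 135.02°  ·
  (1,2): δ = 125.65°  ·
  (1,3): δ = 62.91°  ✓
  (1,4): δ = 11.24°  ✓
  (1,5): δ = 21.61°  ✓
  (1,6): δ = 47.79°  ✓
  (1,7): δ = 95.54°  ·
  (2,3): δ = 117.25°  ·
  (2,4): δ = 65.59°  ✓
  (2,5): δ = 32.74°  ✓
  (2,6): δ = 6.56°  ✓
  (2,7): δ = 41.19°  ✓
  (3,4): δ = 128.34°  ·
  (3,5): δ = 95.48°  ·
  (3,6): δ = 69.30°  ✓
  (3,7): δ = 21.55°  ✓
  (4,5): δ = 147.15°  ·
  (4,6): δ = 120.97°  ·
  (4,7): δ = 73.22°  ·
  (5,6): δ = 153.82°  ·
  (5,7): δ = 106.07°  ·
  (6,7): δ = 132.25°  ·
antipodal pairs: 13

count = 13; pairs: (0,3), (0,4), (0,5), (1,3), (1,4), (1,5), (1,6), (2,4), (2,5), (2,6), (2,7), (3,6), (3,7)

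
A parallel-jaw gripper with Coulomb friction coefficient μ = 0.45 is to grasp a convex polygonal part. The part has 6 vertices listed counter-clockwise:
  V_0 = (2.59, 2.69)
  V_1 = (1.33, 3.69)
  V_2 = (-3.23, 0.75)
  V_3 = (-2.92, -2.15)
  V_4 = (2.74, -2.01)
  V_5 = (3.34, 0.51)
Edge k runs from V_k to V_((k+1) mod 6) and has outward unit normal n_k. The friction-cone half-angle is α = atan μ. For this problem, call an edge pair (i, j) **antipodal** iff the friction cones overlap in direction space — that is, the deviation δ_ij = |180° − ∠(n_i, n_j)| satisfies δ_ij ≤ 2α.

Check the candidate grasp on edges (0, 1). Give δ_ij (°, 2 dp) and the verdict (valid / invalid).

α = atan 0.45 = 24.23°;  2α = 48.46°
edge 0: e_0 = (-1.26, +1.00);  n_0 = (+0.6217, +0.7833)
edge 1: e_1 = (-4.56, -2.94);  n_1 = (-0.5419, +0.8405)
∠(n_0, n_1) = 71.25°
δ = |180° − 71.25°| = 108.75°
108.75° > 2α = 48.46°  →  invalid

δ = 108.75°, invalid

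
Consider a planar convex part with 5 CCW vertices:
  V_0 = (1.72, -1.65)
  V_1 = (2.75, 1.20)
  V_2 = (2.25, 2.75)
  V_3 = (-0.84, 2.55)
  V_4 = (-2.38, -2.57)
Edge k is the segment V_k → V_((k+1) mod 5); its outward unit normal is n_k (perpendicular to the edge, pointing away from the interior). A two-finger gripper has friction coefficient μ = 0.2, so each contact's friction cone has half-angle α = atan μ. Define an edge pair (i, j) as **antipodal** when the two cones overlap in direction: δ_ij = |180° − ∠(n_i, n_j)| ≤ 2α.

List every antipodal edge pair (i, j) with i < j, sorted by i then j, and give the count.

count = 2; pairs: (0,3), (2,4)

α = atan 0.2 = 11.31°;  2α = 22.62°
n_0 = (+0.9405, -0.3399)
n_1 = (+0.9517, +0.3070)
n_2 = (-0.0646, +0.9979)
n_3 = (-0.9576, +0.2880)
n_4 = (+0.2189, -0.9757)
  (0,1): δ = 142.25°  ·
  (0,2): δ = 66.43°  ·
  (0,3): δ = 3.13°  ✓
  (0,4): δ = 122.52°  ·
  (1,2): δ = 104.18°  ·
  (1,3): δ = 34.62°  ·
  (1,4): δ = 84.77°  ·
  (2,3): δ = 110.44°  ·
  (2,4): δ = 8.94°  ✓
  (3,4): δ = 60.61°  ·
antipodal pairs: 2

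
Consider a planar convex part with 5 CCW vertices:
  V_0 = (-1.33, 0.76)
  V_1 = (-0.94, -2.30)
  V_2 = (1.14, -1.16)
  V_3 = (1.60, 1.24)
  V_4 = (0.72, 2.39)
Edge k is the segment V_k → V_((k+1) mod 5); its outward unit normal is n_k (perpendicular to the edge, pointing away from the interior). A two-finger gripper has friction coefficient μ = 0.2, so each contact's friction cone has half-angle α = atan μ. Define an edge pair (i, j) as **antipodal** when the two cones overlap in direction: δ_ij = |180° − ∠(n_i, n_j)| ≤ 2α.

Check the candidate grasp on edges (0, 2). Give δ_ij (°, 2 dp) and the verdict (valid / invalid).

δ = 18.11°, valid

α = atan 0.2 = 11.31°;  2α = 22.62°
edge 0: e_0 = (+0.39, -3.06);  n_0 = (-0.9920, -0.1264)
edge 2: e_2 = (+0.46, +2.40);  n_2 = (+0.9821, -0.1882)
∠(n_0, n_2) = 161.89°
δ = |180° − 161.89°| = 18.11°
18.11° ≤ 2α = 22.62°  →  valid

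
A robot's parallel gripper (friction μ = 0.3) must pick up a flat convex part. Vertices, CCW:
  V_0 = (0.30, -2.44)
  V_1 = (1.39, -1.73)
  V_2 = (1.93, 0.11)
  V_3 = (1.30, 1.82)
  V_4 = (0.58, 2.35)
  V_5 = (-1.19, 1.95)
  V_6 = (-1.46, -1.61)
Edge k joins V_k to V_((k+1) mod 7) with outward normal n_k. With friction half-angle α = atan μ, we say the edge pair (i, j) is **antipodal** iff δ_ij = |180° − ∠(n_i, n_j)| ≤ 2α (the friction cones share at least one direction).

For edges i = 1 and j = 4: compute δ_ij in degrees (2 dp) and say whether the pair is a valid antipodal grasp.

α = atan 0.3 = 16.70°;  2α = 33.40°
edge 1: e_1 = (+0.54, +1.84);  n_1 = (+0.9595, -0.2816)
edge 4: e_4 = (-1.77, -0.40);  n_4 = (-0.2204, +0.9754)
∠(n_1, n_4) = 119.09°
δ = |180° − 119.09°| = 60.91°
60.91° > 2α = 33.40°  →  invalid

δ = 60.91°, invalid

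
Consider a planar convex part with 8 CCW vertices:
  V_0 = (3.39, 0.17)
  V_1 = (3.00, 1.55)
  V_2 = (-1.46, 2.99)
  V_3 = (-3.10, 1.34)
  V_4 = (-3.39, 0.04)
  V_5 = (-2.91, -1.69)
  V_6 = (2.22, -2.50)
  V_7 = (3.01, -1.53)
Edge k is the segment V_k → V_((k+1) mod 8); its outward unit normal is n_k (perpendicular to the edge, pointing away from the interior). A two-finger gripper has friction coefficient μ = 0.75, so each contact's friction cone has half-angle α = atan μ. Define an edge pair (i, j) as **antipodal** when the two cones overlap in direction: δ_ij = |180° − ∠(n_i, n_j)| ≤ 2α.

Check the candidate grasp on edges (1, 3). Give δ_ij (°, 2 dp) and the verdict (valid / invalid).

α = atan 0.75 = 36.87°;  2α = 73.74°
edge 1: e_1 = (-4.46, +1.44);  n_1 = (+0.3073, +0.9516)
edge 3: e_3 = (-0.29, -1.30);  n_3 = (-0.9760, +0.2177)
∠(n_1, n_3) = 95.32°
δ = |180° − 95.32°| = 84.68°
84.68° > 2α = 73.74°  →  invalid

δ = 84.68°, invalid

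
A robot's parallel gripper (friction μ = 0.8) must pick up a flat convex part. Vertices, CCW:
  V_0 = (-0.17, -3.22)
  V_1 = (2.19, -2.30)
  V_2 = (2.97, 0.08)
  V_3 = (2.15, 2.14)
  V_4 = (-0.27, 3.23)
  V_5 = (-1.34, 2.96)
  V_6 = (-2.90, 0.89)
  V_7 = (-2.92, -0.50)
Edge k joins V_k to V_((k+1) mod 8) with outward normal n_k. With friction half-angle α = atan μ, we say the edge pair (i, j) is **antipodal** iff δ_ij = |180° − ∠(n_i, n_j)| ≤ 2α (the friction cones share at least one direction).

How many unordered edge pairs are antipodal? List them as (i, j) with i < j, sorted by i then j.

count = 14; pairs: (0,3), (0,4), (0,5), (0,6), (1,4), (1,5), (1,6), (1,7), (2,5), (2,6), (2,7), (3,6), (3,7), (4,7)

α = atan 0.8 = 38.66°;  2α = 77.32°
n_0 = (+0.3632, -0.9317)
n_1 = (+0.9503, -0.3114)
n_2 = (+0.9291, +0.3698)
n_3 = (+0.4107, +0.9118)
n_4 = (-0.2447, +0.9696)
n_5 = (-0.7986, +0.6019)
n_6 = (-0.9999, +0.0144)
n_7 = (-0.7032, -0.7110)
  (0,1): δ = 129.44°  ·
  (0,2): δ = 89.59°  ·
  (0,3): δ = 45.54°  ✓
  (0,4): δ = 7.14°  ✓
  (0,5): δ = 31.70°  ✓
  (0,6): δ = 67.88°  ✓
  (0,7): δ = 114.02°  ·
  (1,2): δ = 140.15°  ·
  (1,3): δ = 96.10°  ·
  (1,4): δ = 57.69°  ✓
  (1,5): δ = 18.86°  ✓
  (1,6): δ = 17.32°  ✓
  (1,7): δ = 63.46°  ✓
  (2,3): δ = 135.95°  ·
  (2,4): δ = 97.54°  ·
  (2,5): δ = 58.71°  ✓
  (2,6): δ = 22.53°  ✓
  (2,7): δ = 23.61°  ✓
  (3,4): δ = 141.59°  ·
  (3,5): δ = 102.76°  ·
  (3,6): δ = 66.58°  ✓
  (3,7): δ = 20.44°  ✓
  (4,5): δ = 141.16°  ·
  (4,6): δ = 104.99°  ·
  (4,7): δ = 58.85°  ✓
  (5,6): δ = 143.82°  ·
  (5,7): δ = 97.68°  ·
  (6,7): δ = 133.86°  ·
antipodal pairs: 14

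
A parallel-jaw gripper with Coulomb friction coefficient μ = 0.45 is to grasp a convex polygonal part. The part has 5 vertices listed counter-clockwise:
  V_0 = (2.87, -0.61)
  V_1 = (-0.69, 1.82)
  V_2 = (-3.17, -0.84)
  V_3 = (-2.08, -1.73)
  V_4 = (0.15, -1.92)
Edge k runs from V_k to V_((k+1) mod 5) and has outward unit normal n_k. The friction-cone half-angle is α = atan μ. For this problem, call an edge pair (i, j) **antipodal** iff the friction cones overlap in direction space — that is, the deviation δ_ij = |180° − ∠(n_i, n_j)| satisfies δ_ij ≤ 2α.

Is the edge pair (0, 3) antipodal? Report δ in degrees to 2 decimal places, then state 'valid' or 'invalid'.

α = atan 0.45 = 24.23°;  2α = 48.46°
edge 0: e_0 = (-3.56, +2.43);  n_0 = (+0.5638, +0.8259)
edge 3: e_3 = (+2.23, -0.19);  n_3 = (-0.0849, -0.9964)
∠(n_0, n_3) = 150.55°
δ = |180° − 150.55°| = 29.45°
29.45° ≤ 2α = 48.46°  →  valid

δ = 29.45°, valid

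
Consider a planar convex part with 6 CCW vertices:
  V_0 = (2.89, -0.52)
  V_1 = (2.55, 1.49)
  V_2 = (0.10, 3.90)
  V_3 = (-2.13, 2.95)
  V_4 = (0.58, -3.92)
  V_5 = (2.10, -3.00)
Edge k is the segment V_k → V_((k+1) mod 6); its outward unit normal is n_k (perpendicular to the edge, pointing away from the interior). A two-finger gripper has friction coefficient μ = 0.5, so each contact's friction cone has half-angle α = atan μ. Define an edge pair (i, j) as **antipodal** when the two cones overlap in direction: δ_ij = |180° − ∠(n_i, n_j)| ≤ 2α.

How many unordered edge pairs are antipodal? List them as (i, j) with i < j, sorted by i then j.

count = 5; pairs: (0,3), (1,3), (2,4), (2,5), (3,5)

α = atan 0.5 = 26.57°;  2α = 53.13°
n_0 = (+0.9860, +0.1668)
n_1 = (+0.7013, +0.7129)
n_2 = (-0.3919, +0.9200)
n_3 = (-0.9302, -0.3670)
n_4 = (+0.5178, -0.8555)
n_5 = (+0.9528, -0.3035)
  (0,1): δ = 144.13°  ·
  (0,2): δ = 76.53°  ·
  (0,3): δ = 11.93°  ✓
  (0,4): δ = 111.58°  ·
  (0,5): δ = 152.73°  ·
  (1,2): δ = 112.40°  ·
  (1,3): δ = 23.94°  ✓
  (1,4): δ = 75.71°  ·
  (1,5): δ = 116.86°  ·
  (2,3): δ = 91.55°  ·
  (2,4): δ = 8.11°  ✓
  (2,5): δ = 49.26°  ✓
  (3,4): δ = 80.34°  ·
  (3,5): δ = 39.20°  ✓
  (4,5): δ = 138.85°  ·
antipodal pairs: 5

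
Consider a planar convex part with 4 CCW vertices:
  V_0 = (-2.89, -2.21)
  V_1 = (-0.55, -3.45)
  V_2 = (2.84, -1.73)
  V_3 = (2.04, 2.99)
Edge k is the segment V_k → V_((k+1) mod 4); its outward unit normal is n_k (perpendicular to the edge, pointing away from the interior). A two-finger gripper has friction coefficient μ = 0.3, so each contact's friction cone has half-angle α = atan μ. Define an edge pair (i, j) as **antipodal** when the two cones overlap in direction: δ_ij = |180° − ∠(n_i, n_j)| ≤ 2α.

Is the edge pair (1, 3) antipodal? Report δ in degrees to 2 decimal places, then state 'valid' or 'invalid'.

α = atan 0.3 = 16.70°;  2α = 33.40°
edge 1: e_1 = (+3.39, +1.72);  n_1 = (+0.4525, -0.8918)
edge 3: e_3 = (-4.93, -5.20);  n_3 = (-0.7257, +0.6880)
∠(n_1, n_3) = 160.38°
δ = |180° − 160.38°| = 19.62°
19.62° ≤ 2α = 33.40°  →  valid

δ = 19.62°, valid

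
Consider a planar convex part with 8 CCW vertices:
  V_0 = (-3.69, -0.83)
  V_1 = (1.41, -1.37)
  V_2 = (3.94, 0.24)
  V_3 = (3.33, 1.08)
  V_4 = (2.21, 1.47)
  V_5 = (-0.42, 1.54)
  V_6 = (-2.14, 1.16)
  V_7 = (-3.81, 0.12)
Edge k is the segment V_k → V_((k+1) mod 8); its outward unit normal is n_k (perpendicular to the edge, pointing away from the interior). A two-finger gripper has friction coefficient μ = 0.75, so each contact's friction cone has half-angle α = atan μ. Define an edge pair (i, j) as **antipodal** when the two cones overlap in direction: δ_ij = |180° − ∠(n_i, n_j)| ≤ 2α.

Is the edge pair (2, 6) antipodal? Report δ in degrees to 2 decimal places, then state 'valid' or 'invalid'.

α = atan 0.75 = 36.87°;  2α = 73.74°
edge 2: e_2 = (-0.61, +0.84);  n_2 = (+0.8092, +0.5876)
edge 6: e_6 = (-1.67, -1.04);  n_6 = (-0.5286, +0.8489)
∠(n_2, n_6) = 85.93°
δ = |180° − 85.93°| = 94.07°
94.07° > 2α = 73.74°  →  invalid

δ = 94.07°, invalid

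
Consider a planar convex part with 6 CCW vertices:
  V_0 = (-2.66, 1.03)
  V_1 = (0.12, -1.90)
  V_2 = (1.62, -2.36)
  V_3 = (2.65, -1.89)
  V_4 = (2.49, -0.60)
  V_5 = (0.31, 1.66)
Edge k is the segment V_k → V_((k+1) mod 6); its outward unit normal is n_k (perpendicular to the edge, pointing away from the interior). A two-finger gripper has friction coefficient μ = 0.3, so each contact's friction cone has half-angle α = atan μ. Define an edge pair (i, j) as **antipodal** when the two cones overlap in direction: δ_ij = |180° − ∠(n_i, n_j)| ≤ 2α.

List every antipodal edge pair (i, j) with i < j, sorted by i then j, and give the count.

α = atan 0.3 = 16.70°;  2α = 33.40°
n_0 = (-0.7254, -0.6883)
n_1 = (-0.2932, -0.9561)
n_2 = (+0.4151, -0.9098)
n_3 = (+0.9924, +0.1231)
n_4 = (+0.7197, +0.6943)
n_5 = (-0.2075, +0.9782)
  (0,1): δ = 150.54°  ·
  (0,2): δ = 108.97°  ·
  (0,3): δ = 36.42°  ·
  (0,4): δ = 0.47°  ✓
  (0,5): δ = 58.48°  ·
  (1,2): δ = 138.42°  ·
  (1,3): δ = 65.88°  ·
  (1,4): δ = 28.98°  ✓
  (1,5): δ = 29.03°  ✓
  (2,3): δ = 107.46°  ·
  (2,4): δ = 70.56°  ·
  (2,5): δ = 12.55°  ✓
  (3,4): δ = 143.10°  ·
  (3,5): δ = 85.09°  ·
  (4,5): δ = 121.99°  ·
antipodal pairs: 4

count = 4; pairs: (0,4), (1,4), (1,5), (2,5)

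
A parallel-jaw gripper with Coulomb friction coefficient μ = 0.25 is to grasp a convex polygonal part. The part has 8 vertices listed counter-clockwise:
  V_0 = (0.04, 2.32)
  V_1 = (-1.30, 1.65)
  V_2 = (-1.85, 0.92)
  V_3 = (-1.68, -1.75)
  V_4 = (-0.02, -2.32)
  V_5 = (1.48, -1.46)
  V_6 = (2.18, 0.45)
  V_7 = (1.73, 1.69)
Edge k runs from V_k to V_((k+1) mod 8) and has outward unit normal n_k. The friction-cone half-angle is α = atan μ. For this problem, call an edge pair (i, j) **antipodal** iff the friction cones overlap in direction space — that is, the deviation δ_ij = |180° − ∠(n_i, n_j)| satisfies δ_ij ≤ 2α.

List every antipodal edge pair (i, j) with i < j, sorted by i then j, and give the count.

count = 6; pairs: (0,4), (1,4), (1,5), (2,5), (2,6), (3,7)

α = atan 0.25 = 14.04°;  2α = 28.07°
n_0 = (-0.4472, +0.8944)
n_1 = (-0.7987, +0.6017)
n_2 = (-0.9980, -0.0635)
n_3 = (-0.3248, -0.9458)
n_4 = (+0.4974, -0.8675)
n_5 = (+0.9389, -0.3441)
n_6 = (+0.9400, +0.3411)
n_7 = (+0.3493, +0.9370)
  (0,1): δ = 153.56°  ·
  (0,2): δ = 112.92°  ·
  (0,3): δ = 45.52°  ·
  (0,4): δ = 3.26°  ✓
  (0,5): δ = 43.31°  ·
  (0,6): δ = 83.38°  ·
  (0,7): δ = 132.99°  ·
  (1,2): δ = 139.36°  ·
  (1,3): δ = 71.96°  ·
  (1,4): δ = 23.18°  ✓
  (1,5): δ = 16.87°  ✓
  (1,6): δ = 56.94°  ·
  (1,7): δ = 106.55°  ·
  (2,3): δ = 112.59°  ·
  (2,4): δ = 63.82°  ·
  (2,5): δ = 23.77°  ✓
  (2,6): δ = 16.30°  ✓
  (2,7): δ = 65.91°  ·
  (3,4): δ = 131.22°  ·
  (3,5): δ = 91.18°  ·
  (3,6): δ = 51.10°  ·
  (3,7): δ = 1.49°  ✓
  (4,5): δ = 139.95°  ·
  (4,6): δ = 99.88°  ·
  (4,7): δ = 50.27°  ·
  (5,6): δ = 139.93°  ·
  (5,7): δ = 90.32°  ·
  (6,7): δ = 130.39°  ·
antipodal pairs: 6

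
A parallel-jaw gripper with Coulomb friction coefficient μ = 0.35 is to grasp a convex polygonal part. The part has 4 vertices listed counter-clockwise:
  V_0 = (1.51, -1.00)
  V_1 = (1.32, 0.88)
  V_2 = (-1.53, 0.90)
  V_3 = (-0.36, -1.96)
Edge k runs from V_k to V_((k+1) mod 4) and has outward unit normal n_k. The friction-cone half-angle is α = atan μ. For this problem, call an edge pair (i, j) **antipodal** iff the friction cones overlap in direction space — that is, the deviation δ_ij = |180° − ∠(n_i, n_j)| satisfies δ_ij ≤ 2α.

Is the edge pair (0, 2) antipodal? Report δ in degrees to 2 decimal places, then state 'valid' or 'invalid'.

α = atan 0.35 = 19.29°;  2α = 38.58°
edge 0: e_0 = (-0.19, +1.88);  n_0 = (+0.9949, +0.1006)
edge 2: e_2 = (+1.17, -2.86);  n_2 = (-0.9255, -0.3786)
∠(n_0, n_2) = 163.52°
δ = |180° − 163.52°| = 16.48°
16.48° ≤ 2α = 38.58°  →  valid

δ = 16.48°, valid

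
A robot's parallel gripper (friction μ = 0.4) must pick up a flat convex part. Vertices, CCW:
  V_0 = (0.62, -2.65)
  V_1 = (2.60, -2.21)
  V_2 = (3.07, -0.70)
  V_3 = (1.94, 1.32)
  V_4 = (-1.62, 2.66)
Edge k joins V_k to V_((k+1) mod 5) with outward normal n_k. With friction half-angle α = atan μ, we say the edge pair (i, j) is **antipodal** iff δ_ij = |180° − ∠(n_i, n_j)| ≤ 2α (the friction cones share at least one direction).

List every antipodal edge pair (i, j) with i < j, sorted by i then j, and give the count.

count = 3; pairs: (0,3), (1,4), (2,4)

α = atan 0.4 = 21.80°;  2α = 43.60°
n_0 = (+0.2169, -0.9762)
n_1 = (+0.9548, -0.2972)
n_2 = (+0.8727, +0.4882)
n_3 = (+0.3523, +0.9359)
n_4 = (-0.9214, -0.3887)
  (0,1): δ = 119.82°  ·
  (0,2): δ = 73.31°  ·
  (0,3): δ = 33.16°  ✓
  (0,4): δ = 100.34°  ·
  (1,2): δ = 133.49°  ·
  (1,3): δ = 93.34°  ·
  (1,4): δ = 40.16°  ✓
  (2,3): δ = 139.85°  ·
  (2,4): δ = 6.35°  ✓
  (3,4): δ = 46.50°  ·
antipodal pairs: 3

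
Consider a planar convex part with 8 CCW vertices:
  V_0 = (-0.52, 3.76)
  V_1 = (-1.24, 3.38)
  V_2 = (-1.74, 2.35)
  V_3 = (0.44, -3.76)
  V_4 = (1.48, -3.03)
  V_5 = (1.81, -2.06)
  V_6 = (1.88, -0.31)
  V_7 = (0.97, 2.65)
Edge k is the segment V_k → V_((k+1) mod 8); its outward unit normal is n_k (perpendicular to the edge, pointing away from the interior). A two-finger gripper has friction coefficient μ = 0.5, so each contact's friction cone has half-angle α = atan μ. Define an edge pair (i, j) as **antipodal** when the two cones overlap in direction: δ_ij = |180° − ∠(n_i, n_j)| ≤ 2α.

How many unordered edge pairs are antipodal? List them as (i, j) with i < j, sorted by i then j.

count = 10; pairs: (0,3), (0,4), (1,3), (1,4), (1,5), (1,6), (2,4), (2,5), (2,6), (2,7)

α = atan 0.5 = 26.57°;  2α = 53.13°
n_0 = (-0.4668, +0.8844)
n_1 = (-0.8996, +0.4367)
n_2 = (-0.9418, -0.3360)
n_3 = (+0.5745, -0.8185)
n_4 = (+0.9467, -0.3221)
n_5 = (+0.9992, -0.0400)
n_6 = (+0.9558, +0.2939)
n_7 = (+0.5974, +0.8019)
  (0,1): δ = 143.72°  ·
  (0,2): δ = 98.19°  ·
  (0,3): δ = 7.24°  ✓
  (0,4): δ = 43.39°  ✓
  (0,5): δ = 59.89°  ·
  (0,6): δ = 79.27°  ·
  (0,7): δ = 115.49°  ·
  (1,2): δ = 134.47°  ·
  (1,3): δ = 29.04°  ✓
  (1,4): δ = 7.11°  ✓
  (1,5): δ = 23.60°  ✓
  (1,6): δ = 42.98°  ✓
  (1,7): δ = 79.21°  ·
  (2,3): δ = 74.57°  ·
  (2,4): δ = 38.42°  ✓
  (2,5): δ = 21.93°  ✓
  (2,6): δ = 2.55°  ✓
  (2,7): δ = 33.68°  ✓
  (3,4): δ = 143.85°  ·
  (3,5): δ = 127.36°  ·
  (3,6): δ = 107.98°  ·
  (3,7): δ = 71.75°  ·
  (4,5): δ = 163.50°  ·
  (4,6): δ = 144.12°  ·
  (4,7): δ = 107.90°  ·
  (5,6): δ = 160.62°  ·
  (5,7): δ = 124.39°  ·
  (6,7): δ = 143.77°  ·
antipodal pairs: 10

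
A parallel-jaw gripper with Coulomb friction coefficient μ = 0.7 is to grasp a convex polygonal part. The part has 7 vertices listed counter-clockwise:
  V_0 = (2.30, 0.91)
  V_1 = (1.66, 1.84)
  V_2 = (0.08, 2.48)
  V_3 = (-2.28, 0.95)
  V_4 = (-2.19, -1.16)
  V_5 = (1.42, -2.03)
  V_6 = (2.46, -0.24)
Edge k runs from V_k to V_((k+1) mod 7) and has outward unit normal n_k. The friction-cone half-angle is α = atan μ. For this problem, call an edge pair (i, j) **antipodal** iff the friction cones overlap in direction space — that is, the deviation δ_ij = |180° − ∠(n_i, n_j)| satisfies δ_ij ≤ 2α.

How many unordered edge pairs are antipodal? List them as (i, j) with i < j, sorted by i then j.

α = atan 0.7 = 34.99°;  2α = 69.98°
n_0 = (+0.8238, +0.5669)
n_1 = (+0.3754, +0.9268)
n_2 = (-0.5440, +0.8391)
n_3 = (-0.9991, -0.0426)
n_4 = (-0.2343, -0.9722)
n_5 = (+0.8647, -0.5024)
n_6 = (+0.9905, +0.1378)
  (0,1): δ = 146.59°  ·
  (0,2): δ = 91.58°  ·
  (0,3): δ = 32.09°  ✓
  (0,4): δ = 41.92°  ✓
  (0,5): δ = 115.31°  ·
  (0,6): δ = 153.39°  ·
  (1,2): δ = 124.99°  ·
  (1,3): δ = 65.51°  ✓
  (1,4): δ = 8.50°  ✓
  (1,5): δ = 81.89°  ·
  (1,6): δ = 119.97°  ·
  (2,3): δ = 120.51°  ·
  (2,4): δ = 46.51°  ✓
  (2,5): δ = 26.89°  ✓
  (2,6): δ = 64.97°  ✓
  (3,4): δ = 105.99°  ·
  (3,5): δ = 32.60°  ✓
  (3,6): δ = 5.48°  ✓
  (4,5): δ = 106.61°  ·
  (4,6): δ = 68.53°  ✓
  (5,6): δ = 141.92°  ·
antipodal pairs: 10

count = 10; pairs: (0,3), (0,4), (1,3), (1,4), (2,4), (2,5), (2,6), (3,5), (3,6), (4,6)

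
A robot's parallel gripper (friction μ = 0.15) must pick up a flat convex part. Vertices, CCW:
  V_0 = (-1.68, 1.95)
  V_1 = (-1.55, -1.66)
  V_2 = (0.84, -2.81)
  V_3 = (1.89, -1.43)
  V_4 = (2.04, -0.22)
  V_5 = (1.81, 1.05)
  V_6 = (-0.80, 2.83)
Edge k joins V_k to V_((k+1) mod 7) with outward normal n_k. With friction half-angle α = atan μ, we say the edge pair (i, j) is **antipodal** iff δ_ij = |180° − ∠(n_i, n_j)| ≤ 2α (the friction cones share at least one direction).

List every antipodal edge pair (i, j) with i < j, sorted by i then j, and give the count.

α = atan 0.15 = 8.53°;  2α = 17.06°
n_0 = (-0.9994, -0.0360)
n_1 = (-0.4336, -0.9011)
n_2 = (+0.7958, -0.6055)
n_3 = (+0.9924, -0.1230)
n_4 = (+0.9840, +0.1782)
n_5 = (+0.5634, +0.8262)
n_6 = (-0.7071, +0.7071)
  (0,1): δ = 117.76°  ·
  (0,2): δ = 39.33°  ·
  (0,3): δ = 9.13°  ✓
  (0,4): δ = 8.20°  ✓
  (0,5): δ = 53.64°  ·
  (0,6): δ = 132.94°  ·
  (1,2): δ = 101.57°  ·
  (1,3): δ = 71.37°  ·
  (1,4): δ = 54.04°  ·
  (1,5): δ = 8.60°  ✓
  (1,6): δ = 70.70°  ·
  (2,3): δ = 149.80°  ·
  (2,4): δ = 132.47°  ·
  (2,5): δ = 87.03°  ·
  (2,6): δ = 7.73°  ✓
  (3,4): δ = 162.67°  ·
  (3,5): δ = 117.23°  ·
  (3,6): δ = 37.93°  ·
  (4,5): δ = 134.56°  ·
  (4,6): δ = 55.27°  ·
  (5,6): δ = 100.71°  ·
antipodal pairs: 4

count = 4; pairs: (0,3), (0,4), (1,5), (2,6)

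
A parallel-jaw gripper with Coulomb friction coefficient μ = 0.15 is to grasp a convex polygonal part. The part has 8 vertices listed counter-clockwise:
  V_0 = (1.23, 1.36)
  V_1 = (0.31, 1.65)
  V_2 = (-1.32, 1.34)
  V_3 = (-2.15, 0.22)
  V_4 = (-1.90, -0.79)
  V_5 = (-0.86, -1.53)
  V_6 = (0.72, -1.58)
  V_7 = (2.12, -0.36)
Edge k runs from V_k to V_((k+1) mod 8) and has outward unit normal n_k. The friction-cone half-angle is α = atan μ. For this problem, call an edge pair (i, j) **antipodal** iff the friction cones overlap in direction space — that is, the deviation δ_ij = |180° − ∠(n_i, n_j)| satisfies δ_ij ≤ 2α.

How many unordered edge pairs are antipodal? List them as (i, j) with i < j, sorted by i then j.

α = atan 0.15 = 8.53°;  2α = 17.06°
n_0 = (+0.3006, +0.9537)
n_1 = (-0.1868, +0.9824)
n_2 = (-0.8034, +0.5954)
n_3 = (-0.9707, -0.2403)
n_4 = (-0.5798, -0.8148)
n_5 = (-0.0316, -0.9995)
n_6 = (+0.6570, -0.7539)
n_7 = (+0.8881, +0.4596)
  (0,1): δ = 151.74°  ·
  (0,2): δ = 109.05°  ·
  (0,3): δ = 58.60°  ·
  (0,4): δ = 17.94°  ·
  (0,5): δ = 15.68°  ✓
  (0,6): δ = 58.57°  ·
  (0,7): δ = 134.85°  ·
  (1,2): δ = 137.31°  ·
  (1,3): δ = 86.87°  ·
  (1,4): δ = 46.20°  ·
  (1,5): δ = 12.58°  ✓
  (1,6): δ = 30.30°  ·
  (1,7): δ = 106.59°  ·
  (2,3): δ = 129.56°  ·
  (2,4): δ = 88.89°  ·
  (2,5): δ = 55.27°  ·
  (2,6): δ = 12.39°  ✓
  (2,7): δ = 63.90°  ·
  (3,4): δ = 139.34°  ·
  (3,5): δ = 105.72°  ·
  (3,6): δ = 62.83°  ·
  (3,7): δ = 13.46°  ✓
  (4,5): δ = 146.38°  ·
  (4,6): δ = 103.50°  ·
  (4,7): δ = 27.21°  ·
  (5,6): δ = 137.12°  ·
  (5,7): δ = 60.83°  ·
  (6,7): δ = 103.71°  ·
antipodal pairs: 4

count = 4; pairs: (0,5), (1,5), (2,6), (3,7)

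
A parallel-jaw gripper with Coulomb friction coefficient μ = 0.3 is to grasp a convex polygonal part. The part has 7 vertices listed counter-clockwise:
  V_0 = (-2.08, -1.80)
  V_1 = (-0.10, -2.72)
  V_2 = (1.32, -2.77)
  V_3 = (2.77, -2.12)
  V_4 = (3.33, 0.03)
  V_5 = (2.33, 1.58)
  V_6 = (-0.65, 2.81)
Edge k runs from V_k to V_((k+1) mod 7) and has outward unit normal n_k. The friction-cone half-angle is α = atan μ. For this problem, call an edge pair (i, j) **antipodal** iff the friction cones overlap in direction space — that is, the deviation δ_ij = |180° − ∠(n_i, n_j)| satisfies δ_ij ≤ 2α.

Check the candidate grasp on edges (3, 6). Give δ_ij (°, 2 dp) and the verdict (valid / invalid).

α = atan 0.3 = 16.70°;  2α = 33.40°
edge 3: e_3 = (+0.56, +2.15);  n_3 = (+0.9677, -0.2521)
edge 6: e_6 = (-1.43, -4.61);  n_6 = (-0.9551, +0.2963)
∠(n_3, n_6) = 177.37°
δ = |180° − 177.37°| = 2.63°
2.63° ≤ 2α = 33.40°  →  valid

δ = 2.63°, valid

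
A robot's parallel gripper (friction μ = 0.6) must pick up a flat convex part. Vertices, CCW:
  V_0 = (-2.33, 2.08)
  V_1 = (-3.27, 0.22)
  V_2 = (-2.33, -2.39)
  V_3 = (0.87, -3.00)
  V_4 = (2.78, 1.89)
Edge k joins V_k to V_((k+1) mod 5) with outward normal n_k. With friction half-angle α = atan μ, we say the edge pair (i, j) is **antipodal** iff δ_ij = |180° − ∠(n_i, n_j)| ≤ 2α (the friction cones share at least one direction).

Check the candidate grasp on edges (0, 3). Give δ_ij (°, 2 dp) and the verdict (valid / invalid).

δ = 5.48°, valid

α = atan 0.6 = 30.96°;  2α = 61.93°
edge 0: e_0 = (-0.94, -1.86);  n_0 = (-0.8925, +0.4510)
edge 3: e_3 = (+1.91, +4.89);  n_3 = (+0.9315, -0.3638)
∠(n_0, n_3) = 174.52°
δ = |180° − 174.52°| = 5.48°
5.48° ≤ 2α = 61.93°  →  valid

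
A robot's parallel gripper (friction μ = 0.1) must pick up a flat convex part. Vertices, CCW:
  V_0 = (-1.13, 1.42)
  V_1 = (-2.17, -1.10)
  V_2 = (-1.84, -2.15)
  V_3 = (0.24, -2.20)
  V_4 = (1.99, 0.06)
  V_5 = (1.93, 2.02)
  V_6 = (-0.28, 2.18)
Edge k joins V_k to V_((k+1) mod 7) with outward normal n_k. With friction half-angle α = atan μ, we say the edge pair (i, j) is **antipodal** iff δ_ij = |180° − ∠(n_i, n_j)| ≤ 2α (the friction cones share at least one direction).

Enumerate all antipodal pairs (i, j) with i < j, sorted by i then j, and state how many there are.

α = atan 0.1 = 5.71°;  2α = 11.42°
n_0 = (-0.9244, +0.3815)
n_1 = (-0.9540, -0.2998)
n_2 = (-0.0240, -0.9997)
n_3 = (+0.7907, -0.6122)
n_4 = (+0.9995, +0.0306)
n_5 = (+0.0722, +0.9974)
n_6 = (-0.6665, +0.7455)
  (0,1): δ = 140.13°  ·
  (0,2): δ = 68.95°  ·
  (0,3): δ = 15.33°  ·
  (0,4): δ = 24.18°  ·
  (0,5): δ = 108.28°  ·
  (0,6): δ = 154.23°  ·
  (1,2): δ = 108.82°  ·
  (1,3): δ = 55.20°  ·
  (1,4): δ = 15.69°  ·
  (1,5): δ = 68.41°  ·
  (1,6): δ = 114.35°  ·
  (2,3): δ = 126.37°  ·
  (2,4): δ = 86.87°  ·
  (2,5): δ = 2.76°  ✓
  (2,6): δ = 43.18°  ·
  (3,4): δ = 140.49°  ·
  (3,5): δ = 56.39°  ·
  (3,6): δ = 10.45°  ✓
  (4,5): δ = 95.89°  ·
  (4,6): δ = 49.95°  ·
  (5,6): δ = 134.06°  ·
antipodal pairs: 2

count = 2; pairs: (2,5), (3,6)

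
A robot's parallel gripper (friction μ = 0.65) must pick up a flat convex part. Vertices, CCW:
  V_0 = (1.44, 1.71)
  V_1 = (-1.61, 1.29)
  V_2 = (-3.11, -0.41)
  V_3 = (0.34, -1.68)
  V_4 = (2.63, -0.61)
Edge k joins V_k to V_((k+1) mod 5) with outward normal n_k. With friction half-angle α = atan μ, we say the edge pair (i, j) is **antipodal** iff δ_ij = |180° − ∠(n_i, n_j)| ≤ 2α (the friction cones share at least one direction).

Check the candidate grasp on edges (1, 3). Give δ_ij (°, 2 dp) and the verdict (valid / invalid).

δ = 23.53°, valid

α = atan 0.65 = 33.02°;  2α = 66.05°
edge 1: e_1 = (-1.50, -1.70);  n_1 = (-0.7498, +0.6616)
edge 3: e_3 = (+2.29, +1.07);  n_3 = (+0.4233, -0.9060)
∠(n_1, n_3) = 156.47°
δ = |180° − 156.47°| = 23.53°
23.53° ≤ 2α = 66.05°  →  valid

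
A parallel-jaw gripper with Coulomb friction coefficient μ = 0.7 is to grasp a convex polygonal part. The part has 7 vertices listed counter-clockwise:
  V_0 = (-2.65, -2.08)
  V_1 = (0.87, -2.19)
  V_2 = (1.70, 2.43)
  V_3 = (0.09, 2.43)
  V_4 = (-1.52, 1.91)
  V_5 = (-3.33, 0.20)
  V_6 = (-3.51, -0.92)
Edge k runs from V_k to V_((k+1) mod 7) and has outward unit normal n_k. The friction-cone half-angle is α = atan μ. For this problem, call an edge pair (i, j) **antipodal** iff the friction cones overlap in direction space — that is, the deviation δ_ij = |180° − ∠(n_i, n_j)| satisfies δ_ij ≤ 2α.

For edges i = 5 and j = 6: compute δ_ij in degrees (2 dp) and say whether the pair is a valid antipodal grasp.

α = atan 0.7 = 34.99°;  2α = 69.98°
edge 5: e_5 = (-0.18, -1.12);  n_5 = (-0.9873, +0.1587)
edge 6: e_6 = (+0.86, -1.16);  n_6 = (-0.8033, -0.5956)
∠(n_5, n_6) = 45.68°
δ = |180° − 45.68°| = 134.32°
134.32° > 2α = 69.98°  →  invalid

δ = 134.32°, invalid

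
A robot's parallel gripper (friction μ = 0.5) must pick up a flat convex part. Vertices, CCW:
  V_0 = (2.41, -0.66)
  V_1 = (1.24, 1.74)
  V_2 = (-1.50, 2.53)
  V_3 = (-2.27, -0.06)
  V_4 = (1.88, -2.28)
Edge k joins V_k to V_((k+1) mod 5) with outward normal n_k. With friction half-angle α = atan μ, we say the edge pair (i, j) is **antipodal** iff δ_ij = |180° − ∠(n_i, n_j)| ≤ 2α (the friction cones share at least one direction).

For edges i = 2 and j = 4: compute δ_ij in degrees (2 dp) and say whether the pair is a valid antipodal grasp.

δ = 1.56°, valid

α = atan 0.5 = 26.57°;  2α = 53.13°
edge 2: e_2 = (-0.77, -2.59);  n_2 = (-0.9585, +0.2850)
edge 4: e_4 = (+0.53, +1.62);  n_4 = (+0.9504, -0.3109)
∠(n_2, n_4) = 178.44°
δ = |180° − 178.44°| = 1.56°
1.56° ≤ 2α = 53.13°  →  valid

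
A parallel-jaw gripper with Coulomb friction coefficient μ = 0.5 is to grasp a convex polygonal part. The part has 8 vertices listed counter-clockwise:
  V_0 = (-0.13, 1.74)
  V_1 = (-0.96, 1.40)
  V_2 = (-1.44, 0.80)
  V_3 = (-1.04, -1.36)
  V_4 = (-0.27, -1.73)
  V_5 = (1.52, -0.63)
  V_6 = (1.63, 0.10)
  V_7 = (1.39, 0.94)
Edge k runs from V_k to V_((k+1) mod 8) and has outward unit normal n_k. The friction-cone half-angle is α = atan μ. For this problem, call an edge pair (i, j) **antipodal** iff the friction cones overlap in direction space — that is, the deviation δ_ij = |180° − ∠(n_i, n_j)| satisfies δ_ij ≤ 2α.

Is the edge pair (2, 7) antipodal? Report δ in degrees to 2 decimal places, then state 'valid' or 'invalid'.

δ = 51.75°, valid

α = atan 0.5 = 26.57°;  2α = 53.13°
edge 2: e_2 = (+0.40, -2.16);  n_2 = (-0.9833, -0.1821)
edge 7: e_7 = (-1.52, +0.80);  n_7 = (+0.4657, +0.8849)
∠(n_2, n_7) = 128.25°
δ = |180° − 128.25°| = 51.75°
51.75° ≤ 2α = 53.13°  →  valid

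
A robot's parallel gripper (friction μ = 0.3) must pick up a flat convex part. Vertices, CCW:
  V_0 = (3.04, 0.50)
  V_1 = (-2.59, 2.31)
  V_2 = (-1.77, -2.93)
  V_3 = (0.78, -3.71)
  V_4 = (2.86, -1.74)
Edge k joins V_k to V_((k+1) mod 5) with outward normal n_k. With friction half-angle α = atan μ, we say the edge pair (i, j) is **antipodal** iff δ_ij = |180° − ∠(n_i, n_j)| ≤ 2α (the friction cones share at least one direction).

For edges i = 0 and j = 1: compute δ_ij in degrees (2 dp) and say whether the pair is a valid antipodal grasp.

δ = 63.28°, invalid

α = atan 0.3 = 16.70°;  2α = 33.40°
edge 0: e_0 = (-5.63, +1.81);  n_0 = (+0.3061, +0.9520)
edge 1: e_1 = (+0.82, -5.24);  n_1 = (-0.9880, -0.1546)
∠(n_0, n_1) = 116.72°
δ = |180° − 116.72°| = 63.28°
63.28° > 2α = 33.40°  →  invalid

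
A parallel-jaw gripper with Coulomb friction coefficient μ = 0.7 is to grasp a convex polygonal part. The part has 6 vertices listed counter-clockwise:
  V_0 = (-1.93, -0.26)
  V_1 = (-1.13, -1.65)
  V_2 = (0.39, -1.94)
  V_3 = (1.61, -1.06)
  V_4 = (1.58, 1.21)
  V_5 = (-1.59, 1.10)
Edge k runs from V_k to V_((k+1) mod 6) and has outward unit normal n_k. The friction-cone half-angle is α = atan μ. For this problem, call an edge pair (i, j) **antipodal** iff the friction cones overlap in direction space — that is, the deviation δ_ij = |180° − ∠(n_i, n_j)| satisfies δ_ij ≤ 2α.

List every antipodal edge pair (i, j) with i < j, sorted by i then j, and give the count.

α = atan 0.7 = 34.99°;  2α = 69.98°
n_0 = (-0.8667, -0.4988)
n_1 = (-0.1874, -0.9823)
n_2 = (+0.5850, -0.8110)
n_3 = (+0.9999, +0.0132)
n_4 = (-0.0347, +0.9994)
n_5 = (-0.9701, +0.2425)
  (0,1): δ = 130.72°  ·
  (0,2): δ = 84.12°  ·
  (0,3): δ = 29.16°  ✓
  (0,4): δ = 62.07°  ✓
  (0,5): δ = 136.04°  ·
  (1,2): δ = 133.40°  ·
  (1,3): δ = 78.44°  ·
  (1,4): δ = 12.79°  ✓
  (1,5): δ = 86.77°  ·
  (2,3): δ = 125.05°  ·
  (2,4): δ = 33.82°  ✓
  (2,5): δ = 40.16°  ✓
  (3,4): δ = 88.77°  ·
  (3,5): δ = 14.79°  ✓
  (4,5): δ = 106.02°  ·
antipodal pairs: 6

count = 6; pairs: (0,3), (0,4), (1,4), (2,4), (2,5), (3,5)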